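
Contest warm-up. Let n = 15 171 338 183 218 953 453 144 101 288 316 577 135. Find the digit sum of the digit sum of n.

13

First digit sum: 148.
1+4+8 = 13.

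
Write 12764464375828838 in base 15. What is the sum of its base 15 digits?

92

12764464375828838 in base 15 is 685A8027E79178.
Digit sum: 6+8+5+10+8+0+2+7+14+7+9+1+7+8 = 92.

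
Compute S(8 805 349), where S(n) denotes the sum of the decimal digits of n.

8+8+0+5+3+4+9 = 37

37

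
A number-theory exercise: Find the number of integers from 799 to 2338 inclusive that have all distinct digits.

The integers in [799, 2338] that have all distinct digits: 801, 802, 803, 804, 805, 806, …, 2318, 2319.
774 qualify.

774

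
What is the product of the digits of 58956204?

5×8×9×5×6×2×0×4 = 0

0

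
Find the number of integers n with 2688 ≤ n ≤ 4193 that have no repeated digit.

788

The integers in [2688, 4193] that have no repeated digit: 2689, 2690, 2691, 2693, 2694, 2695, …, 4192, 4193.
788 qualify.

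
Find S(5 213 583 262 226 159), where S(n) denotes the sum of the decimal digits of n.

5+2+1+3+5+8+3+2+6+2+2+2+6+1+5+9 = 62

62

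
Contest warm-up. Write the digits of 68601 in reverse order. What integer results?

10686

Reversing 68601 gives 10686.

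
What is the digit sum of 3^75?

180

3^75 = 608266787713357709119683992618861307
Sum of its 36 digits: 180.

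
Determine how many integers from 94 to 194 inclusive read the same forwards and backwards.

11

The integers in [94, 194] that read the same forwards and backwards: 99, 101, 111, 121, 131, 141, …, 181, 191.
11 qualify.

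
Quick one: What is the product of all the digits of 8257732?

23520

8×2×5×7×7×3×2 = 23520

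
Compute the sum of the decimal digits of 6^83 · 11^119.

6^83 · 11^119 = 325299440016979308834231804294940987103134246169163315809891206305684752965647496158041653471927602057567178964921184522776575127908648268844969665599582332641128728289591965591421379936256
Sum of its 189 digits: 900.

900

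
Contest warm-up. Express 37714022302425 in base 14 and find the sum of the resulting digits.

37714022302425 in base 14 is 945522D27CB7.
Digit sum: 9+4+5+5+2+2+13+2+7+12+11+7 = 79.

79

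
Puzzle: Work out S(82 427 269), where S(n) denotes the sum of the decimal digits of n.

8+2+4+2+7+2+6+9 = 40

40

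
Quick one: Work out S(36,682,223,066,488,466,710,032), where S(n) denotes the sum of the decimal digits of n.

3+6+6+8+2+2+2+3+0+6+6+4+8+8+4+6+6+7+1+0+0+3+2 = 93

93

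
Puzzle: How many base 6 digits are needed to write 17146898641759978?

17146898641759978 in base 6 is 440500224253530004014, which has 21 digits.

21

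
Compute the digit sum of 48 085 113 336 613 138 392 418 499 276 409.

4+8+0+8+5+1+1+3+3+3+6+6+1+3+1+3+8+3+9+2+4+1+8+4+9+9+2+7+6+4+0+9 = 141

141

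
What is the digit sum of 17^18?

91

17^18 = 14063084452067724991009
Sum of its 23 digits: 91.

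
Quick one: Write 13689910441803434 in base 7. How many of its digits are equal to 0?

2

13689910441803434 in base 7 is 11256365250535032536.
The digit 0 appears 2 times.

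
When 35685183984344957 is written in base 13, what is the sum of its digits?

35685183984344957 in base 13 is 90A8A9544B7A22A.
Digit sum: 9+0+10+8+10+9+5+4+4+11+7+10+2+2+10 = 101.

101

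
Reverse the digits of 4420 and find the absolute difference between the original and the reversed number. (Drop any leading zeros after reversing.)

Reverse of 4420 is 244.
|4420 − 244| = 4176

4176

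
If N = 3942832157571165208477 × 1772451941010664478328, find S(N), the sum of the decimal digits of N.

216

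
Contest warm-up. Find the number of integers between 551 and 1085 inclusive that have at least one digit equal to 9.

179

The integers in [551, 1085] that have at least one digit equal to 9: 559, 569, 579, 589, 590, 591, …, 1069, 1079.
179 qualify.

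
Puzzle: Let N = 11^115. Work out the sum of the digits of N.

533

11^115 = 575650376699493092116910832557350440914414697810613021650562728749427805118552303105583691119513951096273888597975761651
Sum of its 120 digits: 533.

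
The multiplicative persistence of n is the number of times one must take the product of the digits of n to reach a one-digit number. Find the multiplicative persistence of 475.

475 → 140 → 0 (2 steps)

2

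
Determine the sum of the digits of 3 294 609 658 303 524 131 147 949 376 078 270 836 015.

3+2+9+4+6+0+9+6+5+8+3+0+3+5+2+4+1+3+1+1+4+7+9+4+9+3+7+6+0+7+8+2+7+0+8+3+6+0+1+5 = 171

171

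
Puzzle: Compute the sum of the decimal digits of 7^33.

7^33 = 7730993719707444524137094407
Sum of its 28 digits: 127.

127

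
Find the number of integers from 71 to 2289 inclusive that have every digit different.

The integers in [71, 2289] that have every digit different: 71, 72, 73, 74, 75, 76, …, 2197, 2198.
1290 qualify.

1290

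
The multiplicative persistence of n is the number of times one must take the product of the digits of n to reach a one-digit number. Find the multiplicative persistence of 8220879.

1

8220879 → 0 (1 step)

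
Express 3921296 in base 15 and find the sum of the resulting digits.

3921296 in base 15 is 526CEB.
Digit sum: 5+2+6+12+14+11 = 50.

50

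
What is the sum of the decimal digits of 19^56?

19^56 = 407569478172909828847318650548420153417875032325531352984650263038054881
Sum of its 72 digits: 316.

316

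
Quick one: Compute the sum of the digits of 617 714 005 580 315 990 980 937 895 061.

6+1+7+7+1+4+0+0+5+5+8+0+3+1+5+9+9+0+9+8+0+9+3+7+8+9+5+0+6+1 = 136

136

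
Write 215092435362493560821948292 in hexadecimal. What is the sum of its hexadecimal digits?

215092435362493560821948292 in base 16 is B1EB984906D7ECBD949F84.
Digit sum: 11+1+14+11+9+8+4+9+0+6+13+7+14+12+11+13+9+4+9+15+8+4 = 192.

192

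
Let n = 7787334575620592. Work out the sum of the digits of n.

7+7+8+7+3+3+4+5+7+5+6+2+0+5+9+2 = 80

80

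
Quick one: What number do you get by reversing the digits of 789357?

Reversing 789357 gives 753987.

753987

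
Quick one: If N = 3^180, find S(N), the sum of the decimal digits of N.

360

3^180 = 76177348045866392339289727720615561750424801402395196724001565744957137343033038019601
Sum of its 86 digits: 360.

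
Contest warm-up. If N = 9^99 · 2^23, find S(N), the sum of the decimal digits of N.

441

9^99 · 2^23 = 247570181332897121897050634253324140428524708310654032898698591182693909101621189187128826830899904512
Sum of its 102 digits: 441.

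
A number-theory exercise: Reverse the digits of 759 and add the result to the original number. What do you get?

1716

Reverse of 759 is 957.
759 + 957 = 1716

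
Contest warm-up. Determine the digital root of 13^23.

7

The digital root of n equals n mod 9 (or 9 when 9 | n), so we need 13^23 mod 9.
13^23 ≡ 7 (mod 9), so the digital root is 7.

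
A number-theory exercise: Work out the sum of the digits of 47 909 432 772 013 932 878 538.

111

4+7+9+0+9+4+3+2+7+7+2+0+1+3+9+3+2+8+7+8+5+3+8 = 111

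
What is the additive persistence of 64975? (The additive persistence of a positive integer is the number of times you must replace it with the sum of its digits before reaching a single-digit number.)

64975 → 31 → 4 (2 steps)

2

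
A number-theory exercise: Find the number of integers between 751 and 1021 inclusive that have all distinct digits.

175

The integers in [751, 1021] that have all distinct digits: 751, 752, 753, 754, 756, 758, …, 986, 987.
175 qualify.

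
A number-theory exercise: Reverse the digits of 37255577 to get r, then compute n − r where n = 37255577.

Reverse of 37255577 is 77555273.
37255577 − 77555273 = -40299696

-40299696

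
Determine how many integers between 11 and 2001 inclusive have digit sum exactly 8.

80

The integers in [11, 2001] that have digit sum exactly 8: 17, 26, 35, 44, 53, 62, …, 1610, 1700.
80 qualify.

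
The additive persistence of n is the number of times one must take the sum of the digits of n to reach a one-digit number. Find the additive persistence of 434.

434 → 11 → 2 (2 steps)

2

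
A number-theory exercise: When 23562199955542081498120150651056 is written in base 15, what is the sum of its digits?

23562199955542081498120150651056 in base 15 is 634A0AD23E00248035ACC1004A6.
Digit sum: 6+3+4+10+0+10+13+2+3+14+0+0+2+4+8+0+3+5+10+12+12+1+0+0+4+10+6 = 142.

142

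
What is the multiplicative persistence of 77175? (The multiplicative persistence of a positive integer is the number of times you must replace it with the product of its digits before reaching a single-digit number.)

4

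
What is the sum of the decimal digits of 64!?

324

64! = 126886932185884164103433389335161480802865516174545192198801894375214704230400000000000000
Sum of its 90 digits: 324.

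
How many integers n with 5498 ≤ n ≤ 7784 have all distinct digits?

The integers in [5498, 7784] that have all distinct digits: 5498, 5601, 5602, 5603, 5604, 5607, …, 7695, 7698.
1121 qualify.

1121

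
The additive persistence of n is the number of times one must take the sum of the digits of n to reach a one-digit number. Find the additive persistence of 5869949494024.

5869949494024 → 73 → 10 → 1 (3 steps)

3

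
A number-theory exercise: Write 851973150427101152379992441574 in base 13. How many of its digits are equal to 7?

851973150427101152379992441574 in base 13 is 9397831661B0549095C7B78C720.
The digit 7 appears 4 times.

4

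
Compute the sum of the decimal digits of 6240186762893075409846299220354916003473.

6+2+4+0+1+8+6+7+6+2+8+9+3+0+7+5+4+0+9+8+4+6+2+9+9+2+2+0+3+5+4+9+1+6+0+0+3+4+7+3 = 174

174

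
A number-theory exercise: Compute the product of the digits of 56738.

5040

5×6×7×3×8 = 5040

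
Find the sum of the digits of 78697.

37

7+8+6+9+7 = 37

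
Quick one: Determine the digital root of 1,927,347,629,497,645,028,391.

9

1+9+2+7+3+4+7+6+2+9+4+9+7+6+4+5+0+2+8+3+9+1 = 108
1+0+8 = 9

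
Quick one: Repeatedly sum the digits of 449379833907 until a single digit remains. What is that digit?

4+4+9+3+7+9+8+3+3+9+0+7 = 66
6+6 = 12
1+2 = 3

3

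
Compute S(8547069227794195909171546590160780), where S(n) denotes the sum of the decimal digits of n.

8+5+4+7+0+6+9+2+2+7+7+9+4+1+9+5+9+0+9+1+7+1+5+4+6+5+9+0+1+6+0+7+8+0 = 163

163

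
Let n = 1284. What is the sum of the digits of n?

15

1+2+8+4 = 15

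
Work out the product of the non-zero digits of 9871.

9×8×7×1 = 504

504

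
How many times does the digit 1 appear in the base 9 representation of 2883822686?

2

2883822686 in base 9 is 7388371018.
The digit 1 appears 2 times.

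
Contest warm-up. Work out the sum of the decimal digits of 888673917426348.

84

8+8+8+6+7+3+9+1+7+4+2+6+3+4+8 = 84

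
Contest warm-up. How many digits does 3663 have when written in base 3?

3663 in base 3 is 12000200, which has 8 digits.

8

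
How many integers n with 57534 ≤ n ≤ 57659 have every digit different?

The integers in [57534, 57659] that have every digit different: 57601, 57602, 57603, 57604, 57608, 57609, …, 57648, 57649.
30 qualify.

30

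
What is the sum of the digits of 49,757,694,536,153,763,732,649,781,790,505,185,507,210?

192

4+9+7+5+7+6+9+4+5+3+6+1+5+3+7+6+3+7+3+2+6+4+9+7+8+1+7+9+0+5+0+5+1+8+5+5+0+7+2+1+0 = 192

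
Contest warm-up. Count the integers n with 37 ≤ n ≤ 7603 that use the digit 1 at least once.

2809

The integers in [37, 7603] that use the digit 1 at least once: 41, 51, 61, 71, 81, 91, …, 7591, 7601.
2809 qualify.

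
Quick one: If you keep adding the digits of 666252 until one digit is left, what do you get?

6+6+6+2+5+2 = 27
2+7 = 9

9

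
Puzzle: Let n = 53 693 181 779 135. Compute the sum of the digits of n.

68

5+3+6+9+3+1+8+1+7+7+9+1+3+5 = 68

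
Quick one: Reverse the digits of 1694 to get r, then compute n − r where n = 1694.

-3267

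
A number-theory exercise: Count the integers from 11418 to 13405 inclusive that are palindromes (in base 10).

19

The integers in [11418, 13405] that are palindromes (in base 10): 11511, 11611, 11711, 11811, 11911, 12021, …, 13231, 13331.
19 qualify.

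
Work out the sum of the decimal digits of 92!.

540

92! = 12438414054641307255475324325873553077577991715875414356840239582938137710983519518443046123837041347353107486982656753664000000000000000000000
Sum of its 143 digits: 540.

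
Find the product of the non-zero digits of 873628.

16128

8×7×3×6×2×8 = 16128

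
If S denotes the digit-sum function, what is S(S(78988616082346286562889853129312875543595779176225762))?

15

First digit sum: 276.
2+7+6 = 15.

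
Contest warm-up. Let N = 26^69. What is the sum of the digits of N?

26^69 = 42969570227681012886929591844293779739287411376380903024685860369981225315296121674238183369342976
Sum of its 98 digits: 467.

467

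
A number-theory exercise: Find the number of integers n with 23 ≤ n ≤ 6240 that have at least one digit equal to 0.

1666

The integers in [23, 6240] that have at least one digit equal to 0: 30, 40, 50, 60, 70, 80, …, 6230, 6240.
1666 qualify.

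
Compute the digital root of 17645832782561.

1+7+6+4+5+8+3+2+7+8+2+5+6+1 = 65
6+5 = 11
1+1 = 2

2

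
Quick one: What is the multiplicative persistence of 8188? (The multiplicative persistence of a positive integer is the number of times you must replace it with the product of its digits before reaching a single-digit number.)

3

8188 → 512 → 10 → 0 (3 steps)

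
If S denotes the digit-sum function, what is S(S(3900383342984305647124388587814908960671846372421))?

7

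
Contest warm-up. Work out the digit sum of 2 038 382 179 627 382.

71

2+0+3+8+3+8+2+1+7+9+6+2+7+3+8+2 = 71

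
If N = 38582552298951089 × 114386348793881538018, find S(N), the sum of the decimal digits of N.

144

38582552298951089 × 114386348793881538018 = 4413317284625995261084184263476001602
Sum of its 37 digits: 144.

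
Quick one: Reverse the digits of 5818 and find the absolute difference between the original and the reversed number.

2367

Reverse of 5818 is 8185.
|5818 − 8185| = 2367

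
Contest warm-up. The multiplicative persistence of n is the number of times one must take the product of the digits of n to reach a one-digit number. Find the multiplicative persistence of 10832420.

10832420 → 0 (1 step)

1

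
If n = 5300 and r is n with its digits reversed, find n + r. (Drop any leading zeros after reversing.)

Reverse of 5300 is 35.
5300 + 35 = 5335

5335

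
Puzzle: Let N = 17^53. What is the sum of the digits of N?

305

17^53 = 163603591417037318704628544709931149045668299921272999257668224337
Sum of its 66 digits: 305.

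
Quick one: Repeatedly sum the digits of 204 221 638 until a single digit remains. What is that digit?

2+0+4+2+2+1+6+3+8 = 28
2+8 = 10
1+0 = 1

1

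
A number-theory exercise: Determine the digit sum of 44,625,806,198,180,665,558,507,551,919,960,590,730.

4+4+6+2+5+8+0+6+1+9+8+1+8+0+6+6+5+5+5+8+5+0+7+5+5+1+9+1+9+9+6+0+5+9+0+7+3+0 = 178

178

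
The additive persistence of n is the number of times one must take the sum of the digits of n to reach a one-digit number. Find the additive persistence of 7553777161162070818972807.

7553777161162070818972807 → 115 → 7 (2 steps)

2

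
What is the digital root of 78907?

7+8+9+0+7 = 31
3+1 = 4
(Equivalently, 78907 mod 9 = 4.)

4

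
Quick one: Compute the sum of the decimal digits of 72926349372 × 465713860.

90

72926349372 × 465713860 = 33962811661742695920
Sum of its 20 digits: 90.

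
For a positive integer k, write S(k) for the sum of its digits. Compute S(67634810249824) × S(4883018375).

3008

S(67634810249824) = 6+7+6+3+4+8+1+0+2+4+9+8+2+4 = 64.
S(4883018375) = 4+8+8+3+0+1+8+3+7+5 = 47.
64 · 47 = 3008.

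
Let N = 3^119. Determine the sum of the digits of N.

243

3^119 = 599003433304810403471059943169868346577158542512617035467
Sum of its 57 digits: 243.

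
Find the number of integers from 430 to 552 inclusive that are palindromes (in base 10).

The integers in [430, 552] that are palindromes (in base 10): 434, 444, 454, 464, 474, 484, …, 535, 545.
12 qualify.

12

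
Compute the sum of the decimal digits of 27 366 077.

2+7+3+6+6+0+7+7 = 38

38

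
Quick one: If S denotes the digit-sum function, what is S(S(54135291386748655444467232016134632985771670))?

14

First digit sum: 194.
1+9+4 = 14.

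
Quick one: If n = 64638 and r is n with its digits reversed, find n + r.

148284

Reverse of 64638 is 83646.
64638 + 83646 = 148284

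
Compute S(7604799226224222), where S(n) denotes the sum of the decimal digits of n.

7+6+0+4+7+9+9+2+2+6+2+2+4+2+2+2 = 66

66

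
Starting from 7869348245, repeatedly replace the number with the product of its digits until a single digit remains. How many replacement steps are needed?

7869348245 → 11612160 → 0 (2 steps)

2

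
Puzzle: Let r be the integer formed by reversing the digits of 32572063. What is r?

Reversing 32572063 gives 36027523.

36027523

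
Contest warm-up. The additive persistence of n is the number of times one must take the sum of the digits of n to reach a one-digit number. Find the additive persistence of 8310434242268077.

8310434242268077 → 61 → 7 (2 steps)

2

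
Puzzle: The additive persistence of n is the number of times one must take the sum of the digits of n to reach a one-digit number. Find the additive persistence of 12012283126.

12012283126 → 28 → 10 → 1 (3 steps)

3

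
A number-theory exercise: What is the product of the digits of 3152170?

0

3×1×5×2×1×7×0 = 0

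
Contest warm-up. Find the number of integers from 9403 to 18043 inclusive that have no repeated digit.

2644

The integers in [9403, 18043] that have no repeated digit: 9403, 9405, 9406, 9407, 9408, 9410, …, 18042, 18043.
2644 qualify.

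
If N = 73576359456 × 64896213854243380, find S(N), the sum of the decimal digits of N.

132

73576359456 × 64896213854243380 = 4774827157873258117788401280
Sum of its 28 digits: 132.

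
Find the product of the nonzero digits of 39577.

6615

3×9×5×7×7 = 6615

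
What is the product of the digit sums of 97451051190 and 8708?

966

S(97451051190) = 9+7+4+5+1+0+5+1+1+9+0 = 42.
S(8708) = 8+7+0+8 = 23.
42 · 23 = 966.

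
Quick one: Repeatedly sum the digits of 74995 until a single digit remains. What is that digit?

7+4+9+9+5 = 34
3+4 = 7

7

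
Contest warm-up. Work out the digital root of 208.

2+0+8 = 10
1+0 = 1
(Equivalently, 208 mod 9 = 1.)

1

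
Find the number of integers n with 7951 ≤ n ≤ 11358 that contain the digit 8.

1619

The integers in [7951, 11358] that contain the digit 8: 7958, 7968, 7978, 7980, 7981, 7982, …, 11348, 11358.
1619 qualify.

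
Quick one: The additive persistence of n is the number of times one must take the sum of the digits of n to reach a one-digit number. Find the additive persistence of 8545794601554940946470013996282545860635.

8545794601554940946470013996282545860635 → 188 → 17 → 8 (3 steps)

3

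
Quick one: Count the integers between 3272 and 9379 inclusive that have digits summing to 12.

183

The integers in [3272, 9379] that have digits summing to 12: 3306, 3315, 3324, 3333, 3342, 3351, …, 9210, 9300.
183 qualify.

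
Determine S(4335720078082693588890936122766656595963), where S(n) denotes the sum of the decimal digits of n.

4+3+3+5+7+2+0+0+7+8+0+8+2+6+9+3+5+8+8+8+9+0+9+3+6+1+2+2+7+6+6+6+5+6+5+9+5+9+6+3 = 201

201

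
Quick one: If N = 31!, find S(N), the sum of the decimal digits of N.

31! = 8222838654177922817725562880000000
Sum of its 34 digits: 135.

135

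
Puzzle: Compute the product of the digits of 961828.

9×6×1×8×2×8 = 6912

6912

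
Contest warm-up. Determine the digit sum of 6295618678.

58

6+2+9+5+6+1+8+6+7+8 = 58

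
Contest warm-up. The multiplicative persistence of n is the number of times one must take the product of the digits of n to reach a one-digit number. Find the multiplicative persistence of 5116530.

5116530 → 0 (1 step)

1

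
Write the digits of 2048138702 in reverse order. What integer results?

2078318402

Reversing 2048138702 gives 2078318402.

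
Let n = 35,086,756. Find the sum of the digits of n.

40

3+5+0+8+6+7+5+6 = 40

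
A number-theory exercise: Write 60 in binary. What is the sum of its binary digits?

4

60 in base 2 is 111100.
Digit sum: 1+1+1+1+0+0 = 4.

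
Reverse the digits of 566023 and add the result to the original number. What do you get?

886688

Reverse of 566023 is 320665.
566023 + 320665 = 886688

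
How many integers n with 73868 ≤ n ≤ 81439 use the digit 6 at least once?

2730

The integers in [73868, 81439] that use the digit 6 at least once: 73868, 73869, 73876, 73886, 73896, 73906, …, 81426, 81436.
2730 qualify.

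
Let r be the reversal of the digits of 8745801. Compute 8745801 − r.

Reverse of 8745801 is 1085478.
8745801 − 1085478 = 7660323

7660323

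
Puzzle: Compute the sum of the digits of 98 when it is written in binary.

3

98 in base 2 is 1100010.
Digit sum: 1+1+0+0+0+1+0 = 3.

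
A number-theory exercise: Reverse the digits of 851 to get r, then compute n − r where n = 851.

Reverse of 851 is 158.
851 − 158 = 693

693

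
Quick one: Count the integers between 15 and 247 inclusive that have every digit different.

The integers in [15, 247] that have every digit different: 15, 16, 17, 18, 19, 20, …, 246, 247.
179 qualify.

179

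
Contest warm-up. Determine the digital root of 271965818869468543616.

5

2+7+1+9+6+5+8+1+8+8+6+9+4+6+8+5+4+3+6+1+6 = 113
1+1+3 = 5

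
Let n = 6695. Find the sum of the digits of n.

26

6+6+9+5 = 26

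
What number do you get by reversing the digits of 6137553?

3557316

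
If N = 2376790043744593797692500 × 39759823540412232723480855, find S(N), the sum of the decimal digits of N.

2376790043744593797692500 × 39759823540412232723480855 = 94500752731893720858107273575686497042266927087500
Sum of its 50 digits: 228.

228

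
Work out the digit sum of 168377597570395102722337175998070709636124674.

210

1+6+8+3+7+7+5+9+7+5+7+0+3+9+5+1+0+2+7+2+2+3+3+7+1+7+5+9+9+8+0+7+0+7+0+9+6+3+6+1+2+4+6+7+4 = 210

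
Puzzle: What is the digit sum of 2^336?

469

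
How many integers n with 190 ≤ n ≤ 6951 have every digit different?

The integers in [190, 6951] that have every digit different: 190, 192, 193, 194, 195, 196, …, 6950, 6951.
3589 qualify.

3589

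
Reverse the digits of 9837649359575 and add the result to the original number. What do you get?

15597188826964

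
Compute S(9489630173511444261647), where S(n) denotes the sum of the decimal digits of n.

95

9+4+8+9+6+3+0+1+7+3+5+1+1+4+4+4+2+6+1+6+4+7 = 95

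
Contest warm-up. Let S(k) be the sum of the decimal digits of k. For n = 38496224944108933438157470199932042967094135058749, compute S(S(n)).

9

First digit sum: 234.
2+3+4 = 9.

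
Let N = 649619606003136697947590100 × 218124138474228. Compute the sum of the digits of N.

189

649619606003136697947590100 × 218124138474228 = 141697716895401624051639969734123557942800
Sum of its 42 digits: 189.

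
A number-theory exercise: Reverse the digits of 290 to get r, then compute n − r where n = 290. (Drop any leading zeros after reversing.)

198

Reverse of 290 is 92.
290 − 92 = 198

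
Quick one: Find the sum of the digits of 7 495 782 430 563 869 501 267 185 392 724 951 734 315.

186

7+4+9+5+7+8+2+4+3+0+5+6+3+8+6+9+5+0+1+2+6+7+1+8+5+3+9+2+7+2+4+9+5+1+7+3+4+3+1+5 = 186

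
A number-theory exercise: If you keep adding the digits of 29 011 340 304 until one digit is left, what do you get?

9

2+9+0+1+1+3+4+0+3+0+4 = 27
2+7 = 9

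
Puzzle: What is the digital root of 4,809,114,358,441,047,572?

5

4+8+0+9+1+1+4+3+5+8+4+4+1+0+4+7+5+7+2 = 77
7+7 = 14
1+4 = 5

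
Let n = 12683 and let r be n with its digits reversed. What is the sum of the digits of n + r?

Reversal of 12683 is 38621; 12683 + 38621 = 51304.
Digit sum of 51304: 5+1+3+0+4 = 13.

13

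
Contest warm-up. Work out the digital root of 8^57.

8

The digital root of n equals n mod 9 (or 9 when 9 | n), so we need 8^57 mod 9.
8^57 ≡ 8 (mod 9), so the digital root is 8.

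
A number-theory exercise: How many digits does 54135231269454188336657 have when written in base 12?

22

54135231269454188336657 in base 12 is 121546086520B9182B0555, which has 22 digits.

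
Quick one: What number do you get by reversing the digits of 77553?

Reversing 77553 gives 35577.

35577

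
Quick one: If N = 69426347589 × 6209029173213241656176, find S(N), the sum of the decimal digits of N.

69426347589 × 6209029173213241656176 = 431070217569743803239129004559664
Sum of its 33 digits: 135.

135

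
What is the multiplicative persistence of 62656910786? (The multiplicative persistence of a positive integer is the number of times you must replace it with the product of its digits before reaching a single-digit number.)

1

62656910786 → 0 (1 step)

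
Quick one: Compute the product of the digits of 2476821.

5376

2×4×7×6×8×2×1 = 5376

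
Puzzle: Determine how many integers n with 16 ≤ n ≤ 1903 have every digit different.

The integers in [16, 1903] that have every digit different: 16, 17, 18, 19, 20, 21, …, 1902, 1903.
1174 qualify.

1174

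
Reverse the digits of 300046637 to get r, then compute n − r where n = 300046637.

Reverse of 300046637 is 736640003.
300046637 − 736640003 = -436593366

-436593366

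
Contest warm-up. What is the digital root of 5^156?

1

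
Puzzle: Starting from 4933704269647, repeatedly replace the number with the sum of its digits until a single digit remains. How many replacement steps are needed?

4933704269647 → 64 → 10 → 1 (3 steps)

3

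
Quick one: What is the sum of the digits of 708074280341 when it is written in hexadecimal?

71

708074280341 in base 16 is A4DC841595.
Digit sum: 10+4+13+12+8+4+1+5+9+5 = 71.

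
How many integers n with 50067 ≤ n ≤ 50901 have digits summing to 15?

56

The integers in [50067, 50901] that have digits summing to 15: 50073, 50082, 50091, 50109, 50118, 50127, …, 50820, 50901.
56 qualify.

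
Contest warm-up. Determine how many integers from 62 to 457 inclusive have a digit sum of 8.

The integers in [62, 457] that have a digit sum of 8: 62, 71, 80, 107, 116, 125, …, 431, 440.
29 qualify.

29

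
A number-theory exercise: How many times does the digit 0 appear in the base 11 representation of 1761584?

1761584 in base 11 is AA3560.
The digit 0 appears 1 time.

1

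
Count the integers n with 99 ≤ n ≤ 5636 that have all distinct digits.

The integers in [99, 5636] that have all distinct digits: 102, 103, 104, 105, 106, 107, …, 5632, 5634.
2969 qualify.

2969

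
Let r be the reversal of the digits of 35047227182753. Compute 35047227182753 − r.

-680945091300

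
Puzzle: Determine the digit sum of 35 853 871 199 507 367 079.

103

3+5+8+5+3+8+7+1+1+9+9+5+0+7+3+6+7+0+7+9 = 103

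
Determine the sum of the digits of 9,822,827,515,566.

66

9+8+2+2+8+2+7+5+1+5+5+6+6 = 66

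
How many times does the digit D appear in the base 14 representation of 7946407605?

1

7946407605 in base 14 is 5555171D3.
The digit D appears 1 time.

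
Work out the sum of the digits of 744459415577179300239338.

110

7+4+4+4+5+9+4+1+5+5+7+7+1+7+9+3+0+0+2+3+9+3+3+8 = 110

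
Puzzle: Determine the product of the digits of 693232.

1944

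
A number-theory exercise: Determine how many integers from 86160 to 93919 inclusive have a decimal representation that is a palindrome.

78

The integers in [86160, 93919] that have a decimal representation that is a palindrome: 86168, 86268, 86368, 86468, 86568, 86668, …, 93739, 93839.
78 qualify.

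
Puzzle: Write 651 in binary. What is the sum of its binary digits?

651 in base 2 is 1010001011.
Digit sum: 1+0+1+0+0+0+1+0+1+1 = 5.

5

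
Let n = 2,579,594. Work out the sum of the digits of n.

2+5+7+9+5+9+4 = 41

41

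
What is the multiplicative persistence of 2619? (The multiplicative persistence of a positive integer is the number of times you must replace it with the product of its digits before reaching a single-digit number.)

2

2619 → 108 → 0 (2 steps)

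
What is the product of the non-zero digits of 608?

48

6×8 = 48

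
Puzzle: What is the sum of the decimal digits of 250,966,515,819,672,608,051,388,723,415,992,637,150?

2+5+0+9+6+6+5+1+5+8+1+9+6+7+2+6+0+8+0+5+1+3+8+8+7+2+3+4+1+5+9+9+2+6+3+7+1+5+0 = 175

175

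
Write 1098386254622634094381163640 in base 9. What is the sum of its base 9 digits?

120

1098386254622634094381163640 in base 9 is 20800023283486565067863084466.
Digit sum: 2+0+8+0+0+0+2+3+2+8+3+4+8+6+5+6+5+0+6+7+8+6+3+0+8+4+4+6+6 = 120.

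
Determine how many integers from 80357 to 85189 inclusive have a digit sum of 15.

The integers in [80357, 85189] that have a digit sum of 15: 80403, 80412, 80421, 80430, 80502, 80511, …, 85101, 85110.
89 qualify.

89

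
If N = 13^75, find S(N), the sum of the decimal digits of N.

13^75 = 351359275572476457528076248233878088223680602077771392868333936199179517454013845557
Sum of its 84 digits: 397.

397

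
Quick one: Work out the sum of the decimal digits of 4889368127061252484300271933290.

127

4+8+8+9+3+6+8+1+2+7+0+6+1+2+5+2+4+8+4+3+0+0+2+7+1+9+3+3+2+9+0 = 127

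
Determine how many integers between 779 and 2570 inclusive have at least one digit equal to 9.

The integers in [779, 2570] that have at least one digit equal to 9: 779, 789, 790, 791, 792, 793, …, 2559, 2569.
504 qualify.

504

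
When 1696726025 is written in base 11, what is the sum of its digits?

45

1696726025 in base 11 is 7A0837415.
Digit sum: 7+10+0+8+3+7+4+1+5 = 45.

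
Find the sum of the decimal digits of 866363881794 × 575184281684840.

866363881794 × 575184281684840 = 498318887027371520921802960
Sum of its 27 digits: 120.

120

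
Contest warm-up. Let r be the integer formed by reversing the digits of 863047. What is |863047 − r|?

122679

Reverse of 863047 is 740368.
|863047 − 740368| = 122679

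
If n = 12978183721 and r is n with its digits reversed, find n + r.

25716371642

Reverse of 12978183721 is 12738187921.
12978183721 + 12738187921 = 25716371642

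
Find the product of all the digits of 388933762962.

141087744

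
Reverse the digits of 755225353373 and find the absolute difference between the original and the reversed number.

381871830816

Reverse of 755225353373 is 373353522557.
|755225353373 − 373353522557| = 381871830816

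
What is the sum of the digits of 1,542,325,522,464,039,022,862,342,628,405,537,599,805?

162

1+5+4+2+3+2+5+5+2+2+4+6+4+0+3+9+0+2+2+8+6+2+3+4+2+6+2+8+4+0+5+5+3+7+5+9+9+8+0+5 = 162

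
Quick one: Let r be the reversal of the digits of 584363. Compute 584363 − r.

220878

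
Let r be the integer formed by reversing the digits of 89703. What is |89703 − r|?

Reverse of 89703 is 30798.
|89703 − 30798| = 58905

58905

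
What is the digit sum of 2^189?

242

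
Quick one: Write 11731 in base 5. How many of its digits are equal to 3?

11731 in base 5 is 333411.
The digit 3 appears 3 times.

3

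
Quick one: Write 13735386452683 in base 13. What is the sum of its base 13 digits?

67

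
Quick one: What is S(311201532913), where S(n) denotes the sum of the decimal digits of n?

3+1+1+2+0+1+5+3+2+9+1+3 = 31

31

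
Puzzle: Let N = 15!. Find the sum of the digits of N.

15! = 1307674368000
Sum of its 13 digits: 45.

45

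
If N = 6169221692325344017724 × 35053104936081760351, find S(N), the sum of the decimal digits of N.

161

6169221692325344017724 × 35053104936081760351 = 216250375355032187436540550018748864461124
Sum of its 42 digits: 161.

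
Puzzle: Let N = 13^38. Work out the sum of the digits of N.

13^38 = 2137210935411428674141543654682486133398329
Sum of its 43 digits: 178.

178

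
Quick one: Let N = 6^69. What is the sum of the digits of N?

6^69 = 492534069091280207443117943298409230278554887175274496
Sum of its 54 digits: 243.

243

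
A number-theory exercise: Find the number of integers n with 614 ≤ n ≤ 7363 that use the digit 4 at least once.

2502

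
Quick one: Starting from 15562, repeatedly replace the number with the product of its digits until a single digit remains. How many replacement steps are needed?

2

15562 → 300 → 0 (2 steps)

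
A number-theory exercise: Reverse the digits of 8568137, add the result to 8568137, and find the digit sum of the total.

49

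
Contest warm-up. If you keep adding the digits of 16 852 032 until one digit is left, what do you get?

9

1+6+8+5+2+0+3+2 = 27
2+7 = 9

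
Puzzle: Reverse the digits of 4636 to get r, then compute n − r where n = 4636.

-1728

Reverse of 4636 is 6364.
4636 − 6364 = -1728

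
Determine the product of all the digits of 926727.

10584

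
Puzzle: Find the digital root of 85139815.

4

8+5+1+3+9+8+1+5 = 40
4+0 = 4
(Equivalently, 85139815 mod 9 = 4.)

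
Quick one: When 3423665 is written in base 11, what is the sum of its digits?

3423665 in base 11 is 1A29283.
Digit sum: 1+10+2+9+2+8+3 = 35.

35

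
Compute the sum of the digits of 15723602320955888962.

91

1+5+7+2+3+6+0+2+3+2+0+9+5+5+8+8+8+9+6+2 = 91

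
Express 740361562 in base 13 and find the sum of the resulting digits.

46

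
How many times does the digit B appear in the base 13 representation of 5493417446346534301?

5493417446346534301 in base 13 is 834274A052B8977AC.
The digit B appears 1 time.

1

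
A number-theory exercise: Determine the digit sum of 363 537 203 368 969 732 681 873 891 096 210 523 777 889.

3+6+3+5+3+7+2+0+3+3+6+8+9+6+9+7+3+2+6+8+1+8+7+3+8+9+1+0+9+6+2+1+0+5+2+3+7+7+7+8+8+9 = 210

210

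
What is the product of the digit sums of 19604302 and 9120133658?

S(19604302) = 1+9+6+0+4+3+0+2 = 25.
S(9120133658) = 9+1+2+0+1+3+3+6+5+8 = 38.
25 · 38 = 950.

950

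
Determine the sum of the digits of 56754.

27

5+6+7+5+4 = 27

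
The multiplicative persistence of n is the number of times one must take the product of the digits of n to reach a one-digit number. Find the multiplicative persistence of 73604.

1

73604 → 0 (1 step)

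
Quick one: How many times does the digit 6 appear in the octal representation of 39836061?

1

39836061 in base 8 is 227754635.
The digit 6 appears 1 time.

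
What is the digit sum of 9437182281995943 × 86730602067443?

141

9437182281995943 × 86730602067443 = 818492501137713782592338383749
Sum of its 30 digits: 141.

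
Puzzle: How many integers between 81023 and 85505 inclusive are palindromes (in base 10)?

44

The integers in [81023, 85505] that are palindromes (in base 10): 81118, 81218, 81318, 81418, 81518, 81618, …, 85358, 85458.
44 qualify.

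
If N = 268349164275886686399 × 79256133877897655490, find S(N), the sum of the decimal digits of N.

180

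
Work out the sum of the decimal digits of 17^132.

703

17^132 = 2625775682230227256591138703384510714221543388544059587876505133347642477252019728910975721702964077825426123244307077258044804502593094758305899213484429663735361
Sum of its 163 digits: 703.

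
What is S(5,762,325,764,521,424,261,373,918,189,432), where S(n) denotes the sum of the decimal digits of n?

132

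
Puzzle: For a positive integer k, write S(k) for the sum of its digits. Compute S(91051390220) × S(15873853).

S(91051390220) = 9+1+0+5+1+3+9+0+2+2+0 = 32.
S(15873853) = 1+5+8+7+3+8+5+3 = 40.
32 · 40 = 1280.

1280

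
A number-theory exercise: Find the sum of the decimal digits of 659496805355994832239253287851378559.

192

6+5+9+4+9+6+8+0+5+3+5+5+9+9+4+8+3+2+2+3+9+2+5+3+2+8+7+8+5+1+3+7+8+5+5+9 = 192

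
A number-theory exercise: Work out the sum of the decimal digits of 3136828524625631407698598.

3+1+3+6+8+2+8+5+2+4+6+2+5+6+3+1+4+0+7+6+9+8+5+9+8 = 121

121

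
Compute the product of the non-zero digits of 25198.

2×5×1×9×8 = 720

720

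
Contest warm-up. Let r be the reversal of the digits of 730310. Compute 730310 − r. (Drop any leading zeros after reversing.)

717273

Reverse of 730310 is 13037.
730310 − 13037 = 717273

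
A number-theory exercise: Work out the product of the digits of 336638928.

3×3×6×6×3×8×9×2×8 = 1119744

1119744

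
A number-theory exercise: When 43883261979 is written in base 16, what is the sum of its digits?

54

43883261979 in base 16 is A37A5701B.
Digit sum: 10+3+7+10+5+7+0+1+11 = 54.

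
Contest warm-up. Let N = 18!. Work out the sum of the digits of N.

18! = 6402373705728000
Sum of its 16 digits: 54.

54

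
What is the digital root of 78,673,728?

3

7+8+6+7+3+7+2+8 = 48
4+8 = 12
1+2 = 3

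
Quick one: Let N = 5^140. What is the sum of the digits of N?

5^140 = 71746481373430634031294954664443705921549411424077607513961896135157303433516062796115875244140625
Sum of its 98 digits: 403.

403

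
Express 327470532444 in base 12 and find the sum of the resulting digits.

55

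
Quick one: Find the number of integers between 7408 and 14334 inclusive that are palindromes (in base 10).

69

The integers in [7408, 14334] that are palindromes (in base 10): 7447, 7557, 7667, 7777, 7887, 7997, …, 14141, 14241.
69 qualify.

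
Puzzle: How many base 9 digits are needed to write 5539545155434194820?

5539545155434194820 in base 9 is 40814183586677661821, which has 20 digits.

20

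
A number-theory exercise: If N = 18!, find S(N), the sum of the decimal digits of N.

18! = 6402373705728000
Sum of its 16 digits: 54.

54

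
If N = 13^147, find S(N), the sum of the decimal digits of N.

13^147 = 56191779941199568261718534306894018908396678623777478504315980789486786568011594584548956655395926010106375918646401469633245745563665854904711355867220707990645717
Sum of its 164 digits: 811.

811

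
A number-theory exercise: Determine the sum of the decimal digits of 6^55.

6^55 = 6285195213566005335561053533150026217291776
Sum of its 43 digits: 162.

162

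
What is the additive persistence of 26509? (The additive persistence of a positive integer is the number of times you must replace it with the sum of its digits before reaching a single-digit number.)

2

26509 → 22 → 4 (2 steps)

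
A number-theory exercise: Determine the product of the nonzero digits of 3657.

630

3×6×5×7 = 630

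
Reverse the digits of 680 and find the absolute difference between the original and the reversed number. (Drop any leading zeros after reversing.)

Reverse of 680 is 86.
|680 − 86| = 594

594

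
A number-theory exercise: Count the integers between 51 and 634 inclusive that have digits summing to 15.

The integers in [51, 634] that have digits summing to 15: 69, 78, 87, 96, 159, 168, …, 618, 627.
42 qualify.

42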